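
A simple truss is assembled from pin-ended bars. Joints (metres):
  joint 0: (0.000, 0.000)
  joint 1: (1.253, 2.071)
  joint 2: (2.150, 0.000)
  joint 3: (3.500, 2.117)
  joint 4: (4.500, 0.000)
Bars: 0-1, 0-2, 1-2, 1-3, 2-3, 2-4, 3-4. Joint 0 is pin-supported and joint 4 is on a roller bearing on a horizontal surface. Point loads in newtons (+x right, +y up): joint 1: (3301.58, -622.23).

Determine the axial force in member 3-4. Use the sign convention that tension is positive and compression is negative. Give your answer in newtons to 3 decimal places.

-1872.064

N=5 nodes, M=7 members, R=3 reactions → 2N=10, M+R=10
member 0 (0-1): L=2.4205, (cx,cy)=(0.5177,0.8556)
member 1 (0-2): L=2.1500, (cx,cy)=(1.0000,0.0000)
member 2 (1-2): L=2.2569, (cx,cy)=(0.3974,-0.9176)
member 3 (1-3): L=2.2475, (cx,cy)=(0.9998,0.0205)
member 4 (2-3): L=2.5108, (cx,cy)=(0.5377,0.8432)
member 5 (2-4): L=2.3500, (cx,cy)=(1.0000,0.0000)
member 6 (3-4): L=2.3413, (cx,cy)=(0.4271,-0.9042)
solve A·x = −loads:
  F[0-1] = +1251.1659 N (tension)
  F[0-2] = +2653.9121 N (tension)
  F[1-2] = -1887.1449 N (compression)
  F[1-3] = -1904.2732 N (compression)
  F[2-3] = +2053.8303 N (tension)
  F[2-4] = +799.5829 N (tension)
  F[3-4] = -1872.0640 N (compression)
  Rx@0 = -3301.5800 N
  Ry@0 = -1070.4870 N
  Ry@4 = +1692.7170 N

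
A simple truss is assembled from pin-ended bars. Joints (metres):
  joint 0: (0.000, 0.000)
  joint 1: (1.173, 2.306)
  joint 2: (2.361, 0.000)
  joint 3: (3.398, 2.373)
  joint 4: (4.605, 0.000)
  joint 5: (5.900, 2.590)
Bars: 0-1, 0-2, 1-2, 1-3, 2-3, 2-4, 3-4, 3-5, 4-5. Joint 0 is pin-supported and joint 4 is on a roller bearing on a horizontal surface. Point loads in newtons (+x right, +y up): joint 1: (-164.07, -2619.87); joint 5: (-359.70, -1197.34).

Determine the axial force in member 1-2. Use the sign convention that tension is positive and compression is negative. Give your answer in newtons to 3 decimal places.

N=6 nodes, M=9 members, R=3 reactions → 2N=12, M+R=12
member 0 (0-1): L=2.5872, (cx,cy)=(0.4534,0.8913)
member 1 (0-2): L=2.3610, (cx,cy)=(1.0000,0.0000)
member 2 (1-2): L=2.5940, (cx,cy)=(0.4580,-0.8890)
member 3 (1-3): L=2.2260, (cx,cy)=(0.9995,0.0301)
member 4 (2-3): L=2.5897, (cx,cy)=(0.4004,0.9163)
member 5 (2-4): L=2.2440, (cx,cy)=(1.0000,0.0000)
member 6 (3-4): L=2.6623, (cx,cy)=(0.4534,-0.8913)
member 7 (3-5): L=2.5114, (cx,cy)=(0.9963,0.0864)
member 8 (4-5): L=2.8957, (cx,cy)=(0.4472,0.8944)
solve A·x = −loads:
  F[0-1] = -2132.0035 N (compression)
  F[0-2] = +442.8531 N (tension)
  F[1-2] = -823.8695 N (compression)
  F[1-3] = -425.4342 N (compression)
  F[2-3] = +799.2696 N (tension)
  F[2-4] = -254.5132 N (compression)
  F[3-4] = -783.0139 N (compression)
  F[3-5] = +250.7405 N (tension)
  F[4-5] = -1362.8896 N (compression)
  Rx@0 = +523.7700 N
  Ry@0 = +1900.2838 N
  Ry@4 = +1916.9262 N

-823.870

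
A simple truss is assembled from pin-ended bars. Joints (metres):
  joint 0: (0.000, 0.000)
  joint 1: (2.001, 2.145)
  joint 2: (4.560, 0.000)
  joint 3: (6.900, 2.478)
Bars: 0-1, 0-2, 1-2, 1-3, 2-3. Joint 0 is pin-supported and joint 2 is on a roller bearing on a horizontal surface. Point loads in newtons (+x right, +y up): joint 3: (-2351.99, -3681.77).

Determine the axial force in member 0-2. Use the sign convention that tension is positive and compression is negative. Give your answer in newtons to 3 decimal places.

N=4 nodes, M=5 members, R=3 reactions → 2N=8, M+R=8
member 0 (0-1): L=2.9334, (cx,cy)=(0.6821,0.7312)
member 1 (0-2): L=4.5600, (cx,cy)=(1.0000,0.0000)
member 2 (1-2): L=3.3391, (cx,cy)=(0.7664,-0.6424)
member 3 (1-3): L=4.9103, (cx,cy)=(0.9977,0.0678)
member 4 (2-3): L=3.4082, (cx,cy)=(0.6866,0.7271)
solve A·x = −loads:
  F[0-1] = +835.8689 N (tension)
  F[0-2] = -2922.1663 N (compression)
  F[1-2] = -824.2836 N (compression)
  F[1-3] = +1204.6617 N (tension)
  F[2-3] = -5176.2658 N (compression)
  Rx@0 = +2351.9900 N
  Ry@0 = -611.2085 N
  Ry@2 = +4292.9785 N

-2922.166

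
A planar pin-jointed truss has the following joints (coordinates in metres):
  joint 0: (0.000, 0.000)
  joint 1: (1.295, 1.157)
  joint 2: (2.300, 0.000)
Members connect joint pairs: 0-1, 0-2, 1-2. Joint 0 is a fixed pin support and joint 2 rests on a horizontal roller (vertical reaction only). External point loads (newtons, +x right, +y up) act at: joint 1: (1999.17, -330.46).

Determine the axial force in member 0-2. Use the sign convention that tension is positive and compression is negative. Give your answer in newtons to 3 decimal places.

1035.170

N=3 nodes, M=3 members, R=3 reactions → 2N=6, M+R=6
member 0 (0-1): L=1.7366, (cx,cy)=(0.7457,0.6663)
member 1 (0-2): L=2.3000, (cx,cy)=(1.0000,0.0000)
member 2 (1-2): L=1.5325, (cx,cy)=(0.6558,-0.7550)
solve A·x = −loads:
  F[0-1] = +1292.7054 N (tension)
  F[0-2] = +1035.1698 N (tension)
  F[1-2] = -1578.5447 N (compression)
  Rx@0 = -1999.1700 N
  Ry@0 = -861.2728 N
  Ry@2 = +1191.7328 N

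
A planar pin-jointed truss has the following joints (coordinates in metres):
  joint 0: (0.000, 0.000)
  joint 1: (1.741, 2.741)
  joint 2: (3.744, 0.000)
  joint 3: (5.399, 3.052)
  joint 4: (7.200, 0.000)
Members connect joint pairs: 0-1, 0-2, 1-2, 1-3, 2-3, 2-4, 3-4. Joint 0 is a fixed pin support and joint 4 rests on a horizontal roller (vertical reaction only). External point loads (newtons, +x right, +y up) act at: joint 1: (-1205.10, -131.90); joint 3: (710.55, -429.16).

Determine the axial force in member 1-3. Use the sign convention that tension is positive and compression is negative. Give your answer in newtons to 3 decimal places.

758.767

N=5 nodes, M=7 members, R=3 reactions → 2N=10, M+R=10
member 0 (0-1): L=3.2472, (cx,cy)=(0.5362,0.8441)
member 1 (0-2): L=3.7440, (cx,cy)=(1.0000,0.0000)
member 2 (1-2): L=3.3949, (cx,cy)=(0.5900,-0.8074)
member 3 (1-3): L=3.6712, (cx,cy)=(0.9964,0.0847)
member 4 (2-3): L=3.4718, (cx,cy)=(0.4767,0.8791)
member 5 (2-4): L=3.4560, (cx,cy)=(1.0000,0.0000)
member 6 (3-4): L=3.5438, (cx,cy)=(0.5082,-0.8612)
solve A·x = −loads:
  F[0-1] = -432.3284 N (compression)
  F[0-2] = -262.7537 N (compression)
  F[1-2] = +368.2378 N (tension)
  F[1-3] = +758.7675 N (tension)
  F[2-3] = -338.2139 N (compression)
  F[2-4] = +115.7337 N (tension)
  F[3-4] = -227.7254 N (compression)
  Rx@0 = +494.5500 N
  Ry@0 = +364.9361 N
  Ry@4 = +196.1239 N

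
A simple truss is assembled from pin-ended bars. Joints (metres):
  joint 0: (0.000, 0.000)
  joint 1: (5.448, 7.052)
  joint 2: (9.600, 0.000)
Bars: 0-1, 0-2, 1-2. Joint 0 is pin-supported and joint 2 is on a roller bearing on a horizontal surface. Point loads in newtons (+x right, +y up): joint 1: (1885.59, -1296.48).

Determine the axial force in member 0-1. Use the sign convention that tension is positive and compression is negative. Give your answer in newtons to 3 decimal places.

N=3 nodes, M=3 members, R=3 reactions → 2N=6, M+R=6
member 0 (0-1): L=8.9113, (cx,cy)=(0.6114,0.7914)
member 1 (0-2): L=9.6000, (cx,cy)=(1.0000,0.0000)
member 2 (1-2): L=8.1835, (cx,cy)=(0.5074,-0.8617)
solve A·x = −loads:
  F[0-1] = +1041.7529 N (tension)
  F[0-2] = +1248.7060 N (tension)
  F[1-2] = -2461.1743 N (compression)
  Rx@0 = -1885.5900 N
  Ry@0 = -824.3954 N
  Ry@2 = +2120.8754 N

1041.753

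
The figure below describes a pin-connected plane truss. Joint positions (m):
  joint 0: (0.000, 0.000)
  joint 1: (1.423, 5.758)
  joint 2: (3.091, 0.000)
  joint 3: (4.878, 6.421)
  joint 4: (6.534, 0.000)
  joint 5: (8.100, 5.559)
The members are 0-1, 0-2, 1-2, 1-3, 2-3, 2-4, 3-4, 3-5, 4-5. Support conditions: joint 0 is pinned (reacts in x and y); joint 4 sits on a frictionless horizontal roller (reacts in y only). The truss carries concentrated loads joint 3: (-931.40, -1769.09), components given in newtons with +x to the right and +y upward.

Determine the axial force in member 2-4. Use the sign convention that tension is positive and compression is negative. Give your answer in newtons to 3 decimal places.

N=6 nodes, M=9 members, R=3 reactions → 2N=12, M+R=12
member 0 (0-1): L=5.9312, (cx,cy)=(0.2399,0.9708)
member 1 (0-2): L=3.0910, (cx,cy)=(1.0000,0.0000)
member 2 (1-2): L=5.9947, (cx,cy)=(0.2782,-0.9605)
member 3 (1-3): L=3.5180, (cx,cy)=(0.9821,0.1885)
member 4 (2-3): L=6.6650, (cx,cy)=(0.2681,0.9634)
member 5 (2-4): L=3.4430, (cx,cy)=(1.0000,0.0000)
member 6 (3-4): L=6.6311, (cx,cy)=(0.2497,-0.9683)
member 7 (3-5): L=3.3353, (cx,cy)=(0.9660,-0.2584)
member 8 (4-5): L=5.7754, (cx,cy)=(0.2712,0.9625)
solve A·x = −loads:
  F[0-1] = -1404.6825 N (compression)
  F[0-2] = -594.3935 N (compression)
  F[1-2] = +1281.1728 N (tension)
  F[1-3] = -706.1387 N (compression)
  F[2-3] = -1277.3476 N (compression)
  F[2-4] = +104.5628 N (tension)
  F[3-4] = -418.6999 N (compression)
  F[3-5] = -0.0000 N (compression)
  F[4-5] = +0.0000 N (tension)
  Rx@0 = +931.4000 N
  Ry@0 = +1363.6566 N
  Ry@4 = +405.4334 N

104.563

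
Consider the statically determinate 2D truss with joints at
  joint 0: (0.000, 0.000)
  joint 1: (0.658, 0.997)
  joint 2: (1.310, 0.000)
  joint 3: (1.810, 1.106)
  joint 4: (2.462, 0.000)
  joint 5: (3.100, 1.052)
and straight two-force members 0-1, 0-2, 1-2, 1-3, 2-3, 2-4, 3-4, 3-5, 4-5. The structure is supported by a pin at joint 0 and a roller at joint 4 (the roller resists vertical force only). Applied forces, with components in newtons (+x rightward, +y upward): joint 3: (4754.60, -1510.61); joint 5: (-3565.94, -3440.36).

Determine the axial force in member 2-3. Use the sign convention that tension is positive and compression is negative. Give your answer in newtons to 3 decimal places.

N=6 nodes, M=9 members, R=3 reactions → 2N=12, M+R=12
member 0 (0-1): L=1.1946, (cx,cy)=(0.5508,0.8346)
member 1 (0-2): L=1.3100, (cx,cy)=(1.0000,0.0000)
member 2 (1-2): L=1.1913, (cx,cy)=(0.5473,-0.8369)
member 3 (1-3): L=1.1571, (cx,cy)=(0.9956,0.0942)
member 4 (2-3): L=1.2138, (cx,cy)=(0.4119,0.9112)
member 5 (2-4): L=1.1520, (cx,cy)=(1.0000,0.0000)
member 6 (3-4): L=1.2839, (cx,cy)=(0.5078,-0.8615)
member 7 (3-5): L=1.2911, (cx,cy)=(0.9991,-0.0418)
member 8 (4-5): L=1.2303, (cx,cy)=(0.5186,0.8550)
solve A·x = −loads:
  F[0-1] = +1322.3742 N (tension)
  F[0-2] = +460.2559 N (tension)
  F[1-2] = -1164.3330 N (compression)
  F[1-3] = +1371.7631 N (tension)
  F[2-3] = +1069.4117 N (tension)
  F[2-4] = -617.5370 N (compression)
  F[3-4] = -2964.6268 N (compression)
  F[3-5] = -1444.1199 N (compression)
  F[4-5] = -4094.2393 N (compression)
  Rx@0 = -1188.6600 N
  Ry@0 = -1103.6761 N
  Ry@4 = +6054.6461 N

1069.412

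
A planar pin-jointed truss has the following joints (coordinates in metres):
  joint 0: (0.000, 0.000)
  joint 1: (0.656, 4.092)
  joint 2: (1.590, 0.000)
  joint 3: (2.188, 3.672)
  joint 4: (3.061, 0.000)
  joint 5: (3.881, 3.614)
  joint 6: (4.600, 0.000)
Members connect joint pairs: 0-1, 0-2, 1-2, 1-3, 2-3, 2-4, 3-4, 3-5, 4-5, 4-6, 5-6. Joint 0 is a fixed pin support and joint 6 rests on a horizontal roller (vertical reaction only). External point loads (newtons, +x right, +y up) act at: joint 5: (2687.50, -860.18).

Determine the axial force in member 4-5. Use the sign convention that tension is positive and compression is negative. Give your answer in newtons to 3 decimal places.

2085.611

N=7 nodes, M=11 members, R=3 reactions → 2N=14, M+R=14
member 0 (0-1): L=4.1442, (cx,cy)=(0.1583,0.9874)
member 1 (0-2): L=1.5900, (cx,cy)=(1.0000,0.0000)
member 2 (1-2): L=4.1972, (cx,cy)=(0.2225,-0.9749)
member 3 (1-3): L=1.5885, (cx,cy)=(0.9644,-0.2644)
member 4 (2-3): L=3.7204, (cx,cy)=(0.1607,0.9870)
member 5 (2-4): L=1.4710, (cx,cy)=(1.0000,0.0000)
member 6 (3-4): L=3.7743, (cx,cy)=(0.2313,-0.9729)
member 7 (3-5): L=1.6940, (cx,cy)=(0.9994,-0.0342)
member 8 (4-5): L=3.7059, (cx,cy)=(0.2213,0.9752)
member 9 (4-6): L=1.5390, (cx,cy)=(1.0000,0.0000)
member 10 (5-6): L=3.6848, (cx,cy)=(0.1951,-0.9808)
solve A·x = −loads:
  F[0-1] = +2002.2337 N (tension)
  F[0-2] = +2370.5631 N (tension)
  F[1-2] = -2258.2702 N (compression)
  F[1-3] = +849.7006 N (tension)
  F[2-3] = +2230.6518 N (tension)
  F[2-4] = +1509.4894 N (tension)
  F[3-4] = -2090.6045 N (compression)
  F[3-5] = +1662.5383 N (tension)
  F[4-5] = +2085.6108 N (tension)
  F[4-6] = +564.4509 N (tension)
  F[5-6] = -2892.7738 N (compression)
  Rx@0 = -2687.5000 N
  Ry@0 = -1976.9903 N
  Ry@6 = +2837.1703 N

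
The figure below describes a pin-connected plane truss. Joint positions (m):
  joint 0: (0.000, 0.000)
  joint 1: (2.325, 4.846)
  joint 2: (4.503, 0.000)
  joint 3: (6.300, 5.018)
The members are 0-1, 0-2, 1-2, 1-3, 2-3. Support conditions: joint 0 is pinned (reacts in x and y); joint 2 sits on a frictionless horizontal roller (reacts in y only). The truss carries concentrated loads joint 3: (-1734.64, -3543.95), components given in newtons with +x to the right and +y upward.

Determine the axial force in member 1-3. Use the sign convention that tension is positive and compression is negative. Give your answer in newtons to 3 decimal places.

-473.283

N=4 nodes, M=5 members, R=3 reactions → 2N=8, M+R=8
member 0 (0-1): L=5.3749, (cx,cy)=(0.4326,0.9016)
member 1 (0-2): L=4.5030, (cx,cy)=(1.0000,0.0000)
member 2 (1-2): L=5.3129, (cx,cy)=(0.4099,-0.9121)
member 3 (1-3): L=3.9787, (cx,cy)=(0.9991,0.0432)
member 4 (2-3): L=5.3301, (cx,cy)=(0.3371,0.9415)
solve A·x = −loads:
  F[0-1] = -575.3686 N (compression)
  F[0-2] = -1485.7541 N (compression)
  F[1-2] = +546.3072 N (tension)
  F[1-3] = -473.2826 N (compression)
  F[2-3] = -3742.6088 N (compression)
  Rx@0 = +1734.6400 N
  Ry@0 = +518.7531 N
  Ry@2 = +3025.1969 N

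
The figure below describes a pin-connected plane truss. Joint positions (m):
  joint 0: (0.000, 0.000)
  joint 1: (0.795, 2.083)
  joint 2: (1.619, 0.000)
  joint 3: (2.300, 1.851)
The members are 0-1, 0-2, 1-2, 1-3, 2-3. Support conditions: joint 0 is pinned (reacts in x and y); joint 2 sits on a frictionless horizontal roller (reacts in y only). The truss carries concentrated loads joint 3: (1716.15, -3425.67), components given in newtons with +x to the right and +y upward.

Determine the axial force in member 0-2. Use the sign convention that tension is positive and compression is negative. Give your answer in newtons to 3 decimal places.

417.353

N=4 nodes, M=5 members, R=3 reactions → 2N=8, M+R=8
member 0 (0-1): L=2.2296, (cx,cy)=(0.3566,0.9343)
member 1 (0-2): L=1.6190, (cx,cy)=(1.0000,0.0000)
member 2 (1-2): L=2.2401, (cx,cy)=(0.3678,-0.9299)
member 3 (1-3): L=1.5228, (cx,cy)=(0.9883,-0.1524)
member 4 (2-3): L=1.9723, (cx,cy)=(0.3453,0.9385)
solve A·x = −loads:
  F[0-1] = +3642.4384 N (tension)
  F[0-2] = +417.3532 N (tension)
  F[1-2] = -4126.5470 N (compression)
  F[1-3] = +2850.0072 N (tension)
  F[2-3] = -3187.4969 N (compression)
  Rx@0 = -1716.1500 N
  Ry@0 = -3403.0111 N
  Ry@2 = +6828.6811 N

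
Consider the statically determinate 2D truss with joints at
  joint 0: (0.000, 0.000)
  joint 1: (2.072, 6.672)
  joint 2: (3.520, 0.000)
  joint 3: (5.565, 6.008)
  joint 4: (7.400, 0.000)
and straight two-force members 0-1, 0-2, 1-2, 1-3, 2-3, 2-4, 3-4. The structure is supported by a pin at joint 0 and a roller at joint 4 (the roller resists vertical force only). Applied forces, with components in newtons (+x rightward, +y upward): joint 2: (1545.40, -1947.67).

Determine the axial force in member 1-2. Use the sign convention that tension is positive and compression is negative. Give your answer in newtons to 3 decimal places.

1154.295

N=5 nodes, M=7 members, R=3 reactions → 2N=10, M+R=10
member 0 (0-1): L=6.9863, (cx,cy)=(0.2966,0.9550)
member 1 (0-2): L=3.5200, (cx,cy)=(1.0000,0.0000)
member 2 (1-2): L=6.8273, (cx,cy)=(0.2121,-0.9773)
member 3 (1-3): L=3.5556, (cx,cy)=(0.9824,-0.1868)
member 4 (2-3): L=6.3465, (cx,cy)=(0.3222,0.9467)
member 5 (2-4): L=3.8800, (cx,cy)=(1.0000,0.0000)
member 6 (3-4): L=6.2820, (cx,cy)=(0.2921,-0.9564)
solve A·x = −loads:
  F[0-1] = -1069.3214 N (compression)
  F[0-2] = +1862.5386 N (tension)
  F[1-2] = +1154.2945 N (tension)
  F[1-3] = -572.0151 N (compression)
  F[2-3] = +865.8151 N (tension)
  F[2-4] = +282.9648 N (tension)
  F[3-4] = -968.7083 N (compression)
  Rx@0 = -1545.4000 N
  Ry@0 = +1021.2108 N
  Ry@4 = +926.4592 N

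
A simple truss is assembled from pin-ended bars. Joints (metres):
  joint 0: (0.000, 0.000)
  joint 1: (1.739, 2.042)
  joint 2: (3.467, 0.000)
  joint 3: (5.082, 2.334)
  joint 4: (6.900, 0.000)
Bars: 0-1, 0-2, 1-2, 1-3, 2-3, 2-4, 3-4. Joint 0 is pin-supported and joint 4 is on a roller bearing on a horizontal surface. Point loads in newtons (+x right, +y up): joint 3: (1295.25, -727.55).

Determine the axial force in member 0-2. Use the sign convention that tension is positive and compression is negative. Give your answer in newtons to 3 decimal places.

1085.379

N=5 nodes, M=7 members, R=3 reactions → 2N=10, M+R=10
member 0 (0-1): L=2.6821, (cx,cy)=(0.6484,0.7613)
member 1 (0-2): L=3.4670, (cx,cy)=(1.0000,0.0000)
member 2 (1-2): L=2.6750, (cx,cy)=(0.6460,-0.7634)
member 3 (1-3): L=3.3557, (cx,cy)=(0.9962,0.0870)
member 4 (2-3): L=2.8383, (cx,cy)=(0.5690,0.8223)
member 5 (2-4): L=3.4330, (cx,cy)=(1.0000,0.0000)
member 6 (3-4): L=2.9585, (cx,cy)=(0.6145,-0.7889)
solve A·x = −loads:
  F[0-1] = +323.6943 N (tension)
  F[0-2] = +1085.3788 N (tension)
  F[1-2] = -278.2536 N (compression)
  F[1-3] = +391.0998 N (tension)
  F[2-3] = +258.2986 N (tension)
  F[2-4] = +758.6596 N (tension)
  F[3-4] = -1234.5925 N (compression)
  Rx@0 = -1295.2500 N
  Ry@0 = -246.4388 N
  Ry@4 = +973.9888 N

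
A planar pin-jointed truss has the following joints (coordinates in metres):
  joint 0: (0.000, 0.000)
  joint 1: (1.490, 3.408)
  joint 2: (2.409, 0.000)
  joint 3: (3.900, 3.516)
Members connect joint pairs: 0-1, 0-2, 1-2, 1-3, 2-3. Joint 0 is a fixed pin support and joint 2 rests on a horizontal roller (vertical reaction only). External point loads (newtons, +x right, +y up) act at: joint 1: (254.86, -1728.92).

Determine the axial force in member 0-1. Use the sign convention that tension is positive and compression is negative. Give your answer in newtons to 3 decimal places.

-326.339

N=4 nodes, M=5 members, R=3 reactions → 2N=8, M+R=8
member 0 (0-1): L=3.7195, (cx,cy)=(0.4006,0.9163)
member 1 (0-2): L=2.4090, (cx,cy)=(1.0000,0.0000)
member 2 (1-2): L=3.5297, (cx,cy)=(0.2604,-0.9655)
member 3 (1-3): L=2.4124, (cx,cy)=(0.9990,0.0448)
member 4 (2-3): L=3.8191, (cx,cy)=(0.3904,0.9206)
solve A·x = −loads:
  F[0-1] = -326.3387 N (compression)
  F[0-2] = +385.5890 N (tension)
  F[1-2] = -1480.9869 N (compression)
  F[1-3] = -0.0000 N (compression)
  F[2-3] = -0.0000 N (compression)
  Rx@0 = -254.8600 N
  Ry@0 = +299.0098 N
  Ry@2 = +1429.9102 N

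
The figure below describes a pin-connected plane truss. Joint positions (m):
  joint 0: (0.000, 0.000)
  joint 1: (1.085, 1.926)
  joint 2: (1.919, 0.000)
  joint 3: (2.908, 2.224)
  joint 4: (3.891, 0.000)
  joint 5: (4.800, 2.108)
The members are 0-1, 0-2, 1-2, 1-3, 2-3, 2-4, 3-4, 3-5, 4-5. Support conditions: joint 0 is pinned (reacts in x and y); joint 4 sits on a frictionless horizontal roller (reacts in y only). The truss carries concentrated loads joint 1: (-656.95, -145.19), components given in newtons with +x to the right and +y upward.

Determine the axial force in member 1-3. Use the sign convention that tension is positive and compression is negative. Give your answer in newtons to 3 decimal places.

275.840

N=6 nodes, M=9 members, R=3 reactions → 2N=12, M+R=12
member 0 (0-1): L=2.2106, (cx,cy)=(0.4908,0.8713)
member 1 (0-2): L=1.9190, (cx,cy)=(1.0000,0.0000)
member 2 (1-2): L=2.0988, (cx,cy)=(0.3974,-0.9177)
member 3 (1-3): L=1.8472, (cx,cy)=(0.9869,0.1613)
member 4 (2-3): L=2.4340, (cx,cy)=(0.4063,0.9137)
member 5 (2-4): L=1.9720, (cx,cy)=(1.0000,0.0000)
member 6 (3-4): L=2.4316, (cx,cy)=(0.4043,-0.9146)
member 7 (3-5): L=1.8956, (cx,cy)=(0.9981,-0.0612)
member 8 (4-5): L=2.2956, (cx,cy)=(0.3960,0.9183)
solve A·x = −loads:
  F[0-1] = -493.4073 N (compression)
  F[0-2] = -414.7761 N (compression)
  F[1-2] = +358.7349 N (tension)
  F[1-3] = +275.8399 N (tension)
  F[2-3] = -360.2791 N (compression)
  F[2-4] = -125.8349 N (compression)
  F[3-4] = +311.2661 N (tension)
  F[3-5] = -0.0000 N (tension)
  F[4-5] = +0.0000 N (tension)
  Rx@0 = +656.9500 N
  Ry@0 = +429.8866 N
  Ry@4 = -284.6966 N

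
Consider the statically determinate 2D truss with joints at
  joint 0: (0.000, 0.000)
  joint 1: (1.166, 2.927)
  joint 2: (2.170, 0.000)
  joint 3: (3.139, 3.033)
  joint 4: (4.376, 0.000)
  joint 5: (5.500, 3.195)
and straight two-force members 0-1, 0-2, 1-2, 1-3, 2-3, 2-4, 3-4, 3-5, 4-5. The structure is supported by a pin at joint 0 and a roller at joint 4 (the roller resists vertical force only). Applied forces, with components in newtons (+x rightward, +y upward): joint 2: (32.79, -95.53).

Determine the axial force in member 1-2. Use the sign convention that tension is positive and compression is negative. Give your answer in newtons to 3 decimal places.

N=6 nodes, M=9 members, R=3 reactions → 2N=12, M+R=12
member 0 (0-1): L=3.1507, (cx,cy)=(0.3701,0.9290)
member 1 (0-2): L=2.1700, (cx,cy)=(1.0000,0.0000)
member 2 (1-2): L=3.0944, (cx,cy)=(0.3245,-0.9459)
member 3 (1-3): L=1.9758, (cx,cy)=(0.9986,0.0536)
member 4 (2-3): L=3.1840, (cx,cy)=(0.3043,0.9526)
member 5 (2-4): L=2.2060, (cx,cy)=(1.0000,0.0000)
member 6 (3-4): L=3.2756, (cx,cy)=(0.3776,-0.9260)
member 7 (3-5): L=2.3666, (cx,cy)=(0.9977,0.0685)
member 8 (4-5): L=3.3869, (cx,cy)=(0.3319,0.9433)
solve A·x = −loads:
  F[0-1] = -51.8384 N (compression)
  F[0-2] = +51.9742 N (tension)
  F[1-2] = +48.9211 N (tension)
  F[1-3] = -35.1075 N (compression)
  F[2-3] = +51.7082 N (tension)
  F[2-4] = +19.3206 N (tension)
  F[3-4] = -51.1605 N (compression)
  F[3-5] = -0.0000 N (compression)
  F[4-5] = +0.0000 N (tension)
  Rx@0 = -32.7900 N
  Ry@0 = +48.1579 N
  Ry@4 = +47.3721 N

48.921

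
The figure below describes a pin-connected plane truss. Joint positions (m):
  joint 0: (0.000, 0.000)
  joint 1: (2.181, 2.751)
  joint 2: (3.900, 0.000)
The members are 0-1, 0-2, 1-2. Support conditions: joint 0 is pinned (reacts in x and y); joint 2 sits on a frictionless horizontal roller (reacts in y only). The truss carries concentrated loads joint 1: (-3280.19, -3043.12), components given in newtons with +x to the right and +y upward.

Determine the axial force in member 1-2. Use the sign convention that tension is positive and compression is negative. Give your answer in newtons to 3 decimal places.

N=3 nodes, M=3 members, R=3 reactions → 2N=6, M+R=6
member 0 (0-1): L=3.5107, (cx,cy)=(0.6212,0.7836)
member 1 (0-2): L=3.9000, (cx,cy)=(1.0000,0.0000)
member 2 (1-2): L=3.2439, (cx,cy)=(0.5299,-0.8481)
solve A·x = −loads:
  F[0-1] = -4664.4349 N (compression)
  F[0-2] = -382.4098 N (compression)
  F[1-2] = +721.6426 N (tension)
  Rx@0 = +3280.1900 N
  Ry@0 = +3655.1092 N
  Ry@2 = -611.9892 N

721.643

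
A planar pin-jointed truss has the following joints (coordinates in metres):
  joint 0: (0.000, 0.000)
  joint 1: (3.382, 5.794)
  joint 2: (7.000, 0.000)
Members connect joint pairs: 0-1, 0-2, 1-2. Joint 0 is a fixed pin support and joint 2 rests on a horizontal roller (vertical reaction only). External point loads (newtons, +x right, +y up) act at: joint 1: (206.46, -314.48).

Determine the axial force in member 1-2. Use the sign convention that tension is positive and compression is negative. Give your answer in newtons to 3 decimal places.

N=3 nodes, M=3 members, R=3 reactions → 2N=6, M+R=6
member 0 (0-1): L=6.7088, (cx,cy)=(0.5041,0.8636)
member 1 (0-2): L=7.0000, (cx,cy)=(1.0000,0.0000)
member 2 (1-2): L=6.8308, (cx,cy)=(0.5297,-0.8482)
solve A·x = −loads:
  F[0-1] = +9.6668 N (tension)
  F[0-2] = +201.5868 N (tension)
  F[1-2] = -380.5990 N (compression)
  Rx@0 = -206.4600 N
  Ry@0 = -8.3487 N
  Ry@2 = +322.8287 N

-380.599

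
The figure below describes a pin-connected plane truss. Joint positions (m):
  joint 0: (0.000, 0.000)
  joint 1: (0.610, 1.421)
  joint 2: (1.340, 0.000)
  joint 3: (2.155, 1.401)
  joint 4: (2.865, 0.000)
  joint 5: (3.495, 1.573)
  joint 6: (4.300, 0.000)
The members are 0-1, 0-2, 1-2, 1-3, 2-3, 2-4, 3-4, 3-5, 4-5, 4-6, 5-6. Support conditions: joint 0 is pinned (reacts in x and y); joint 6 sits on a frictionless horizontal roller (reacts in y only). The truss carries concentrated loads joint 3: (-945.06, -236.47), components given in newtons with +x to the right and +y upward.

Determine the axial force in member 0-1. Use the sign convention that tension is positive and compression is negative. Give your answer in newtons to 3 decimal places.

-463.455

N=7 nodes, M=11 members, R=3 reactions → 2N=14, M+R=14
member 0 (0-1): L=1.5464, (cx,cy)=(0.3945,0.9189)
member 1 (0-2): L=1.3400, (cx,cy)=(1.0000,0.0000)
member 2 (1-2): L=1.5975, (cx,cy)=(0.4570,-0.8895)
member 3 (1-3): L=1.5451, (cx,cy)=(0.9999,-0.0129)
member 4 (2-3): L=1.6208, (cx,cy)=(0.5028,0.8644)
member 5 (2-4): L=1.5250, (cx,cy)=(1.0000,0.0000)
member 6 (3-4): L=1.5706, (cx,cy)=(0.4520,-0.8920)
member 7 (3-5): L=1.3510, (cx,cy)=(0.9919,0.1273)
member 8 (4-5): L=1.6945, (cx,cy)=(0.3718,0.9283)
member 9 (4-6): L=1.4350, (cx,cy)=(1.0000,0.0000)
member 10 (5-6): L=1.7670, (cx,cy)=(0.4556,-0.8902)
solve A·x = −loads:
  F[0-1] = -463.4550 N (compression)
  F[0-2] = -762.2430 N (compression)
  F[1-2] = +484.6671 N (tension)
  F[1-3] = -404.3205 N (compression)
  F[2-3] = -498.7459 N (compression)
  F[2-4] = -289.9865 N (compression)
  F[3-4] = +238.5490 N (tension)
  F[3-5] = +183.6459 N (tension)
  F[4-5] = -229.2160 N (compression)
  F[4-6] = -96.9295 N (compression)
  F[5-6] = +212.7654 N (tension)
  Rx@0 = +945.0600 N
  Ry@0 = +425.8738 N
  Ry@6 = -189.4038 N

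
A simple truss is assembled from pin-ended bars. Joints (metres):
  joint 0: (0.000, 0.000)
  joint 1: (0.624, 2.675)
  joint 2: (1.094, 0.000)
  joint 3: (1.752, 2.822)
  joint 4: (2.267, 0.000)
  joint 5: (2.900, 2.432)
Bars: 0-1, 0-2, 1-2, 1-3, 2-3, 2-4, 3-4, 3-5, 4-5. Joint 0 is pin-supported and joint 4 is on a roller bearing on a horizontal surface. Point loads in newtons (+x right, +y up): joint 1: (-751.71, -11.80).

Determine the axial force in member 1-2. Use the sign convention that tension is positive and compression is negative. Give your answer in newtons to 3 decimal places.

947.415

N=6 nodes, M=9 members, R=3 reactions → 2N=12, M+R=12
member 0 (0-1): L=2.7468, (cx,cy)=(0.2272,0.9739)
member 1 (0-2): L=1.0940, (cx,cy)=(1.0000,0.0000)
member 2 (1-2): L=2.7160, (cx,cy)=(0.1731,-0.9849)
member 3 (1-3): L=1.1375, (cx,cy)=(0.9916,0.1292)
member 4 (2-3): L=2.8977, (cx,cy)=(0.2271,0.9739)
member 5 (2-4): L=1.1730, (cx,cy)=(1.0000,0.0000)
member 6 (3-4): L=2.8686, (cx,cy)=(0.1795,-0.9838)
member 7 (3-5): L=1.2124, (cx,cy)=(0.9469,-0.3217)
member 8 (4-5): L=2.5130, (cx,cy)=(0.2519,0.9678)
solve A·x = −loads:
  F[0-1] = -919.5930 N (compression)
  F[0-2] = -542.8042 N (compression)
  F[1-2] = +947.4155 N (tension)
  F[1-3] = +382.0573 N (tension)
  F[2-3] = -958.1518 N (compression)
  F[2-4] = -161.2797 N (compression)
  F[3-4] = +898.3457 N (tension)
  F[3-5] = -0.0000 N (compression)
  F[4-5] = +0.0000 N (tension)
  Rx@0 = +751.7100 N
  Ry@0 = +895.5499 N
  Ry@4 = -883.7499 N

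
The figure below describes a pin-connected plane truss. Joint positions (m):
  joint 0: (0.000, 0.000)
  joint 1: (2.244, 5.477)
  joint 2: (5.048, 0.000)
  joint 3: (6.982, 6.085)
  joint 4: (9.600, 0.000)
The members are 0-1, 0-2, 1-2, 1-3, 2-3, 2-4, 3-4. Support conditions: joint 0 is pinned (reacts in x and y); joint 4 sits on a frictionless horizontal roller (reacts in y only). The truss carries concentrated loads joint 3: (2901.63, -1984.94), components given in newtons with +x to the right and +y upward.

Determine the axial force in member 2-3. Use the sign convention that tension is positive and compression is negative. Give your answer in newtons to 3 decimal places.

N=5 nodes, M=7 members, R=3 reactions → 2N=10, M+R=10
member 0 (0-1): L=5.9189, (cx,cy)=(0.3791,0.9253)
member 1 (0-2): L=5.0480, (cx,cy)=(1.0000,0.0000)
member 2 (1-2): L=6.1530, (cx,cy)=(0.4557,-0.8901)
member 3 (1-3): L=4.7769, (cx,cy)=(0.9919,0.1273)
member 4 (2-3): L=6.3849, (cx,cy)=(0.3029,0.9530)
member 5 (2-4): L=4.5520, (cx,cy)=(1.0000,0.0000)
member 6 (3-4): L=6.6243, (cx,cy)=(0.3952,-0.9186)
solve A·x = −loads:
  F[0-1] = +1402.6127 N (tension)
  F[0-2] = +2369.8628 N (tension)
  F[1-2] = -1296.2816 N (compression)
  F[1-3] = +1131.6993 N (tension)
  F[2-3] = +1210.7347 N (tension)
  F[2-4] = +1412.4037 N (tension)
  F[3-4] = -3573.7832 N (compression)
  Rx@0 = -2901.6300 N
  Ry@0 = -1297.9006 N
  Ry@4 = +3282.8406 N

1210.735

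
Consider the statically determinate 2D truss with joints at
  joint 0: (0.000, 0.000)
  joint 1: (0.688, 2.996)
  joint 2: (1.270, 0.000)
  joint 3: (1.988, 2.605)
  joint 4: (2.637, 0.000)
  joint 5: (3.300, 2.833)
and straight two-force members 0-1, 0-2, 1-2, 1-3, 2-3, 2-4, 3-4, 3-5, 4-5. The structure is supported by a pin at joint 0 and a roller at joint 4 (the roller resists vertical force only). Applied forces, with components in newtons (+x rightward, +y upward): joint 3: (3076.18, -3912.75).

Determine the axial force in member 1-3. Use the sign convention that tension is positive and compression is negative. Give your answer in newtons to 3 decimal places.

975.919

N=6 nodes, M=9 members, R=3 reactions → 2N=12, M+R=12
member 0 (0-1): L=3.0740, (cx,cy)=(0.2238,0.9746)
member 1 (0-2): L=1.2700, (cx,cy)=(1.0000,0.0000)
member 2 (1-2): L=3.0520, (cx,cy)=(0.1907,-0.9816)
member 3 (1-3): L=1.3575, (cx,cy)=(0.9576,-0.2880)
member 4 (2-3): L=2.7021, (cx,cy)=(0.2657,0.9641)
member 5 (2-4): L=1.3670, (cx,cy)=(1.0000,0.0000)
member 6 (3-4): L=2.6846, (cx,cy)=(0.2417,-0.9703)
member 7 (3-5): L=1.3317, (cx,cy)=(0.9852,0.1712)
member 8 (4-5): L=2.9095, (cx,cy)=(0.2279,0.9737)
solve A·x = −loads:
  F[0-1] = +2129.9035 N (tension)
  F[0-2] = +2599.4778 N (tension)
  F[1-2] = -2401.0196 N (compression)
  F[1-3] = +975.9191 N (tension)
  F[2-3] = +2444.8483 N (tension)
  F[2-4] = +1491.9830 N (tension)
  F[3-4] = -6171.6777 N (compression)
  F[3-5] = -0.0000 N (compression)
  F[4-5] = +0.0000 N (tension)
  Rx@0 = -3076.1800 N
  Ry@0 = -2075.8719 N
  Ry@4 = +5988.6219 N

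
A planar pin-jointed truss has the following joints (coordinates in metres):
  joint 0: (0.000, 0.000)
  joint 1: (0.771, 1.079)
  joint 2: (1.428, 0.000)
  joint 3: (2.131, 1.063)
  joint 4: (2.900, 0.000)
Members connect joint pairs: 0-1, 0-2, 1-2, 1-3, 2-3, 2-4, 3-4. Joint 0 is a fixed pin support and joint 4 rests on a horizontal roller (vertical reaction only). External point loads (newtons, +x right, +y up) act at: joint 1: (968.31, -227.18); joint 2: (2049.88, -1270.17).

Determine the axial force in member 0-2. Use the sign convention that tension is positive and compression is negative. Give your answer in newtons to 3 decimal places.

3340.612

N=5 nodes, M=7 members, R=3 reactions → 2N=10, M+R=10
member 0 (0-1): L=1.3262, (cx,cy)=(0.5814,0.8136)
member 1 (0-2): L=1.4280, (cx,cy)=(1.0000,0.0000)
member 2 (1-2): L=1.2633, (cx,cy)=(0.5201,-0.8541)
member 3 (1-3): L=1.3601, (cx,cy)=(0.9999,-0.0118)
member 4 (2-3): L=1.2744, (cx,cy)=(0.5516,0.8341)
member 5 (2-4): L=1.4720, (cx,cy)=(1.0000,0.0000)
member 6 (3-4): L=1.3120, (cx,cy)=(0.5861,-0.8102)
solve A·x = −loads:
  F[0-1] = -554.5804 N (compression)
  F[0-2] = +3340.6124 N (tension)
  F[1-2] = +282.1087 N (tension)
  F[1-3] = -1437.5489 N (compression)
  F[2-3] = +1233.9272 N (tension)
  F[2-4] = +756.7928 N (tension)
  F[3-4] = -1291.1680 N (compression)
  Rx@0 = -3018.1900 N
  Ry@0 = +451.2241 N
  Ry@4 = +1046.1259 N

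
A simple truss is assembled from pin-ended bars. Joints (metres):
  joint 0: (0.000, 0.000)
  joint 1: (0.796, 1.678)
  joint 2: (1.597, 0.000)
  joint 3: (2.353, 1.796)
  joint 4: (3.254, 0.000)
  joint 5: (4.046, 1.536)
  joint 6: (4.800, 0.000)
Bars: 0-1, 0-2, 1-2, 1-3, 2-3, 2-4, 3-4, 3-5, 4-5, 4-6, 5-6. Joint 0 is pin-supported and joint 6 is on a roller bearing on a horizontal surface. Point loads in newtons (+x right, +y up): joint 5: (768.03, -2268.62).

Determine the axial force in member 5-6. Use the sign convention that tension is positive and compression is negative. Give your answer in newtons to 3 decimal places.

-2404.016

N=7 nodes, M=11 members, R=3 reactions → 2N=14, M+R=14
member 0 (0-1): L=1.8572, (cx,cy)=(0.4286,0.9035)
member 1 (0-2): L=1.5970, (cx,cy)=(1.0000,0.0000)
member 2 (1-2): L=1.8594, (cx,cy)=(0.4308,-0.9025)
member 3 (1-3): L=1.5615, (cx,cy)=(0.9971,0.0756)
member 4 (2-3): L=1.9486, (cx,cy)=(0.3880,0.9217)
member 5 (2-4): L=1.6570, (cx,cy)=(1.0000,0.0000)
member 6 (3-4): L=2.0093, (cx,cy)=(0.4484,-0.8938)
member 7 (3-5): L=1.7128, (cx,cy)=(0.9884,-0.1518)
member 8 (4-5): L=1.7282, (cx,cy)=(0.4583,0.8888)
member 9 (4-6): L=1.5460, (cx,cy)=(1.0000,0.0000)
member 10 (5-6): L=1.7111, (cx,cy)=(0.4407,-0.8977)
solve A·x = −loads:
  F[0-1] = -122.4053 N (compression)
  F[0-2] = +820.4924 N (tension)
  F[1-2] = +114.0164 N (tension)
  F[1-3] = -101.8707 N (compression)
  F[2-3] = -111.6386 N (compression)
  F[2-4] = +912.9213 N (tension)
  F[3-4] = +161.0301 N (tension)
  F[3-5] = -219.6436 N (compression)
  F[4-5] = -161.9407 N (compression)
  F[4-6] = +1059.3441 N (tension)
  F[5-6] = -2404.0157 N (compression)
  Rx@0 = -768.0300 N
  Ry@0 = +110.5928 N
  Ry@6 = +2158.0272 N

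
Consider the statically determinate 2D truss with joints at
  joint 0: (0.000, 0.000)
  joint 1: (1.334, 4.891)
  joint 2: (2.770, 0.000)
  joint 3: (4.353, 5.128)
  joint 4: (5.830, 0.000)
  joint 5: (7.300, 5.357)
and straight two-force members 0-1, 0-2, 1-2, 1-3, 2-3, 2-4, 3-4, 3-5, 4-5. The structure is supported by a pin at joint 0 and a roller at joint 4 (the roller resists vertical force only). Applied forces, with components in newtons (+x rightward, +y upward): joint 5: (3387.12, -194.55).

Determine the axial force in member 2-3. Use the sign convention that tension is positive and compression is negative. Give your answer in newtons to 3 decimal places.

3164.789

N=6 nodes, M=9 members, R=3 reactions → 2N=12, M+R=12
member 0 (0-1): L=5.0697, (cx,cy)=(0.2631,0.9648)
member 1 (0-2): L=2.7700, (cx,cy)=(1.0000,0.0000)
member 2 (1-2): L=5.0974, (cx,cy)=(0.2817,-0.9595)
member 3 (1-3): L=3.0283, (cx,cy)=(0.9969,0.0783)
member 4 (2-3): L=5.3668, (cx,cy)=(0.2950,0.9555)
member 5 (2-4): L=3.0600, (cx,cy)=(1.0000,0.0000)
member 6 (3-4): L=5.3365, (cx,cy)=(0.2768,-0.9609)
member 7 (3-5): L=2.9559, (cx,cy)=(0.9970,0.0775)
member 8 (4-5): L=5.5550, (cx,cy)=(0.2646,0.9644)
solve A·x = −loads:
  F[0-1] = +3276.8491 N (tension)
  F[0-2] = +2524.8693 N (tension)
  F[1-2] = -3151.6250 N (compression)
  F[1-3] = +1755.4781 N (tension)
  F[2-3] = +3164.7889 N (tension)
  F[2-4] = +703.5307 N (tension)
  F[3-4] = -3005.6119 N (compression)
  F[3-5] = +3526.0644 N (tension)
  F[4-5] = -485.0134 N (compression)
  Rx@0 = -3387.1200 N
  Ry@0 = -3161.3706 N
  Ry@4 = +3355.9206 N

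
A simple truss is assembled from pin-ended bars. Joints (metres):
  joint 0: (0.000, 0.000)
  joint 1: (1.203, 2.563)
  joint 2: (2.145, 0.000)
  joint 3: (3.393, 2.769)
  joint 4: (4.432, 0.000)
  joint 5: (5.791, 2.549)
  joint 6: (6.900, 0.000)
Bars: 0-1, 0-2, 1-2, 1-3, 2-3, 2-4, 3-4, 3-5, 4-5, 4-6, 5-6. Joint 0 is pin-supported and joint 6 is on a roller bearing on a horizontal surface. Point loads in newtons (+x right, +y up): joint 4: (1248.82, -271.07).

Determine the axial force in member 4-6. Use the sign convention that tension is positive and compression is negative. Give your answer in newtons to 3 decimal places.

75.752

N=7 nodes, M=11 members, R=3 reactions → 2N=14, M+R=14
member 0 (0-1): L=2.8313, (cx,cy)=(0.4249,0.9052)
member 1 (0-2): L=2.1450, (cx,cy)=(1.0000,0.0000)
member 2 (1-2): L=2.7306, (cx,cy)=(0.3450,-0.9386)
member 3 (1-3): L=2.1997, (cx,cy)=(0.9956,0.0937)
member 4 (2-3): L=3.0372, (cx,cy)=(0.4109,0.9117)
member 5 (2-4): L=2.2870, (cx,cy)=(1.0000,0.0000)
member 6 (3-4): L=2.9575, (cx,cy)=(0.3513,-0.9363)
member 7 (3-5): L=2.4081, (cx,cy)=(0.9958,-0.0914)
member 8 (4-5): L=2.8886, (cx,cy)=(0.4705,0.8824)
member 9 (4-6): L=2.4680, (cx,cy)=(1.0000,0.0000)
member 10 (5-6): L=2.7798, (cx,cy)=(0.3989,-0.9170)
solve A·x = −loads:
  F[0-1] = -107.1057 N (compression)
  F[0-2] = +1294.3287 N (tension)
  F[1-2] = +95.4377 N (tension)
  F[1-3] = -78.7786 N (compression)
  F[2-3] = -98.2569 N (compression)
  F[2-4] = +1367.6260 N (tension)
  F[3-4] = +119.3061 N (tension)
  F[3-5] = -161.3943 N (compression)
  F[4-5] = +180.6039 N (tension)
  F[4-6] = +75.7520 N (tension)
  F[5-6] = -189.8784 N (compression)
  Rx@0 = -1248.8200 N
  Ry@0 = +96.9566 N
  Ry@6 = +174.1134 N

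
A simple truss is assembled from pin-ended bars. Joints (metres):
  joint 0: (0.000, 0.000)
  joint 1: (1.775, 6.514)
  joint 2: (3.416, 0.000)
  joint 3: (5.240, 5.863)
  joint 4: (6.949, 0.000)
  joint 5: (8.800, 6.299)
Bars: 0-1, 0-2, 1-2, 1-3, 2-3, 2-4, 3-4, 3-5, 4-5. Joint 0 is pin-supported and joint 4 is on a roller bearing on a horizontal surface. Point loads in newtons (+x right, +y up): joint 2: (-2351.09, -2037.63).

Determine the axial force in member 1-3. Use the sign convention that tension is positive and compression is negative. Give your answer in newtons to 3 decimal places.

N=6 nodes, M=9 members, R=3 reactions → 2N=12, M+R=12
member 0 (0-1): L=6.7515, (cx,cy)=(0.2629,0.9648)
member 1 (0-2): L=3.4160, (cx,cy)=(1.0000,0.0000)
member 2 (1-2): L=6.7175, (cx,cy)=(0.2443,-0.9697)
member 3 (1-3): L=3.5256, (cx,cy)=(0.9828,-0.1846)
member 4 (2-3): L=6.1402, (cx,cy)=(0.2971,0.9549)
member 5 (2-4): L=3.5330, (cx,cy)=(1.0000,0.0000)
member 6 (3-4): L=6.1070, (cx,cy)=(0.2798,-0.9600)
member 7 (3-5): L=3.5866, (cx,cy)=(0.9926,0.1216)
member 8 (4-5): L=6.5653, (cx,cy)=(0.2819,0.9594)
solve A·x = −loads:
  F[0-1] = -1073.7409 N (compression)
  F[0-2] = -2068.7989 N (compression)
  F[1-2] = +1178.8236 N (tension)
  F[1-3] = -580.2393 N (compression)
  F[2-3] = +936.8098 N (tension)
  F[2-4] = +291.9732 N (tension)
  F[3-4] = -1043.3473 N (compression)
  F[3-5] = -0.0000 N (compression)
  F[4-5] = +0.0000 N (tension)
  Rx@0 = +2351.0900 N
  Ry@0 = +1035.9687 N
  Ry@4 = +1001.6613 N

-580.239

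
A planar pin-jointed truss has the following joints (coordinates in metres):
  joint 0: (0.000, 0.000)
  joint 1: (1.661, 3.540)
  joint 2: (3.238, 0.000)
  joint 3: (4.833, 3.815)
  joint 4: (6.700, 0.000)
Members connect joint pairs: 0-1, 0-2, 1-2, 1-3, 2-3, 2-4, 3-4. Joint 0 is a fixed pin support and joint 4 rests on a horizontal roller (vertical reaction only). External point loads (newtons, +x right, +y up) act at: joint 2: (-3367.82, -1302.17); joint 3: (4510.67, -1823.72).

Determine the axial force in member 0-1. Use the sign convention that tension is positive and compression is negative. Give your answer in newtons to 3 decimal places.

1532.471

N=5 nodes, M=7 members, R=3 reactions → 2N=10, M+R=10
member 0 (0-1): L=3.9103, (cx,cy)=(0.4248,0.9053)
member 1 (0-2): L=3.2380, (cx,cy)=(1.0000,0.0000)
member 2 (1-2): L=3.8754, (cx,cy)=(0.4069,-0.9135)
member 3 (1-3): L=3.1839, (cx,cy)=(0.9963,0.0864)
member 4 (2-3): L=4.1350, (cx,cy)=(0.3857,0.9226)
member 5 (2-4): L=3.4620, (cx,cy)=(1.0000,0.0000)
member 6 (3-4): L=4.2473, (cx,cy)=(0.4396,-0.8982)
solve A·x = −loads:
  F[0-1] = +1532.4708 N (tension)
  F[0-2] = +491.8954 N (tension)
  F[1-2] = -1402.8190 N (compression)
  F[1-3] = +1226.3845 N (tension)
  F[2-3] = +2800.3011 N (tension)
  F[2-4] = +2208.7048 N (tension)
  F[3-4] = -5024.7052 N (compression)
  Rx@0 = -1142.8500 N
  Ry@0 = -1387.3445 N
  Ry@4 = +4513.2345 N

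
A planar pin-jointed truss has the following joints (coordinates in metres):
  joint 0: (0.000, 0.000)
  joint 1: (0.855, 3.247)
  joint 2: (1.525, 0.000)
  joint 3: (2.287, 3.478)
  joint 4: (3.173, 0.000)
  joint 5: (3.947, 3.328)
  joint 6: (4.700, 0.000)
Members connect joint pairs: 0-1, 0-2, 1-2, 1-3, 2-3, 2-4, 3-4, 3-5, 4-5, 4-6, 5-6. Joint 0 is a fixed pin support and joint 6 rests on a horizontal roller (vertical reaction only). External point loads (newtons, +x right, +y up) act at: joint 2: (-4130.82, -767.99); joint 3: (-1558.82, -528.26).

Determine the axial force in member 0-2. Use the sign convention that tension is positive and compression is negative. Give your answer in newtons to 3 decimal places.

-5177.867

N=7 nodes, M=11 members, R=3 reactions → 2N=14, M+R=14
member 0 (0-1): L=3.3577, (cx,cy)=(0.2546,0.9670)
member 1 (0-2): L=1.5250, (cx,cy)=(1.0000,0.0000)
member 2 (1-2): L=3.3154, (cx,cy)=(0.2021,-0.9794)
member 3 (1-3): L=1.4505, (cx,cy)=(0.9872,0.1593)
member 4 (2-3): L=3.5605, (cx,cy)=(0.2140,0.9768)
member 5 (2-4): L=1.6480, (cx,cy)=(1.0000,0.0000)
member 6 (3-4): L=3.5891, (cx,cy)=(0.2469,-0.9691)
member 7 (3-5): L=1.6668, (cx,cy)=(0.9959,-0.0900)
member 8 (4-5): L=3.4168, (cx,cy)=(0.2265,0.9740)
member 9 (4-6): L=1.5270, (cx,cy)=(1.0000,0.0000)
member 10 (5-6): L=3.4121, (cx,cy)=(0.2207,-0.9753)
solve A·x = −loads:
  F[0-1] = -2009.7903 N (compression)
  F[0-2] = -5177.8672 N (compression)
  F[1-2] = +1838.9773 N (tension)
  F[1-3] = -894.8262 N (compression)
  F[2-3] = -1057.5478 N (compression)
  F[2-4] = -449.0827 N (compression)
  F[3-4] = +640.8379 N (tension)
  F[3-5] = +292.0705 N (tension)
  F[4-5] = -637.5785 N (compression)
  F[4-6] = -146.4570 N (compression)
  F[5-6] = +663.6515 N (tension)
  Rx@0 = +5689.6400 N
  Ry@0 = +1943.5395 N
  Ry@6 = -647.2895 N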